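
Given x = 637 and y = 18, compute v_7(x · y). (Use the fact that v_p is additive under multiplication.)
v_7(11466) = 2

v_p(x) = 2 (factor: 637 = 7^2 · 13); v_p(y) = 0 (factor: 18 = 7^0 · 18). Additivity: v_p(xy) = v_p(x) + v_p(y) = 2 + 0 = 2. (Direct check: xy = 11466 = 7^2 · (234).)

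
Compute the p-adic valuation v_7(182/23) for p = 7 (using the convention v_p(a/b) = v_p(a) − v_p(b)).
v_7(182/23) = 1

Factor powers of 7 from the numerator and denominator of the reduced fraction: 182 = 7^1 · 26 and 23 = 7^0 · 23. Apply v_p(a/b) = v_p(a) − v_p(b): v_7(182/23) = 1 − 0 = 1.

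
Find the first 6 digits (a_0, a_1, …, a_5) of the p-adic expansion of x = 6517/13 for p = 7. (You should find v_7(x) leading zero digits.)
(a_0, …, a_5) = (0, 0, 0, 2, 1, 2)

v_7(6517/13) = 3, so a_0 = ... = a_2 = 0. Factor out: x = 7^3 · u with u = 19/13 a unit in ℤ_7. Expand u iteratively via a_{v+i} = u_i mod 7, u_{i+1} = (u_i − a_{v+i})/7:
  u_0 = 19/13;  a_3 = 2;  u_1 = (u_0 − 2)/7 = -1/13
  u_1 = -1/13;  a_4 = 1;  u_2 = (u_1 − 1)/7 = -2/13
  u_2 = -2/13;  a_5 = 2;  u_3 = (u_2 − 2)/7 = -4/13
Digits: (0, 0, 0, 2, 1, 2).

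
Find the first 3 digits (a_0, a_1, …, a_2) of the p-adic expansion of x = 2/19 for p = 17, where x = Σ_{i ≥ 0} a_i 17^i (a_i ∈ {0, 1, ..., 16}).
(a_0, …, a_2) = (1, 8, 4)

v_17(2/19) = 0 (numerator and denominator both coprime to 17), so x ∈ ℤ_17^×. Compute digits iteratively via a_i = x_i mod 17, x_{i+1} = (x_i − a_i)/17, with x_0 = x:
  x_0 = 2/19;  a_0 = 1;  x_1 = (x_0 − 1)/17 = -1/19
  x_1 = -1/19;  a_1 = 8;  x_2 = (x_1 − 8)/17 = -9/19
  x_2 = -9/19;  a_2 = 4;  x_3 = (x_2 − 4)/17 = -5/19
Digits: (1, 8, 4).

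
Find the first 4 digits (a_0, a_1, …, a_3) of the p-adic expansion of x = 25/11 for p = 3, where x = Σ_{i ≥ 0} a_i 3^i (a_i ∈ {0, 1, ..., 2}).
(a_0, …, a_3) = (2, 2, 1, 0)

v_3(25/11) = 0 (numerator and denominator both coprime to 3), so x ∈ ℤ_3^×. Compute digits iteratively via a_i = x_i mod 3, x_{i+1} = (x_i − a_i)/3, with x_0 = x:
  x_0 = 25/11;  a_0 = 2;  x_1 = (x_0 − 2)/3 = 1/11
  x_1 = 1/11;  a_1 = 2;  x_2 = (x_1 − 2)/3 = -7/11
  x_2 = -7/11;  a_2 = 1;  x_3 = (x_2 − 1)/3 = -6/11
  x_3 = -6/11;  a_3 = 0;  x_4 = (x_3 − 0)/3 = -2/11
Digits: (2, 2, 1, 0).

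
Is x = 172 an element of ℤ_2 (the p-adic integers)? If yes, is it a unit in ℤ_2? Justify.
x ∈ ℤ_2 but not a unit; v_2(x) = 2 > 0

ℤ_2 = {x ∈ ℚ_2 : v_2(x) ≥ 0} and ℤ_2^× = {x ∈ ℤ_2 : v_2(x) = 0}. Here v_2(172) = v_2(num) − v_2(den) = 2; compare against these criteria.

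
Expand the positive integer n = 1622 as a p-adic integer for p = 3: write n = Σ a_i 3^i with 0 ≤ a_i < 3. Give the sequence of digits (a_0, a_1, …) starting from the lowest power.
(a_0, a_1, …) = (2, 0, 0, 0, 2, 0, 2)

Repeated division by 3 gives the digits low-to-high: 1622 = 2 + 2·3^4 + 2·3^6. Digit sequence: (2, 0, 0, 0, 2, 0, 2).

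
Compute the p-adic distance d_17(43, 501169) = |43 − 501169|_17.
d_17(43, 501169) = 1/83521

Step 1 — x − y = 43 − 501169 = -501126. Step 2 — v_17(-501126) = 4 (factor: -501126 = −(17^4 · 6); the sign does not affect v_p). Step 3 — |x − y|_17 = 17^{-4} = 1/83521.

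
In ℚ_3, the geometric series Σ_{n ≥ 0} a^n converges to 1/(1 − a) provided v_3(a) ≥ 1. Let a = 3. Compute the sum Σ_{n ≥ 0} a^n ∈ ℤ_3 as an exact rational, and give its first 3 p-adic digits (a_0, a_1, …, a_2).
Σ a^n = 1/(1 − a) = -1/2;  first 3 digits = (1, 1, 1)

v_3(a) = 1 ≥ 1, so the series converges in ℤ_3 to 1/(1 − a) = 1/(1 − 3) = -1/2. Expand this rational in ℤ_3: compute digits iteratively via d_i = x_i mod 3, x_{i+1} = (x_i − d_i)/3. The first 3 digits are (1, 1, 1).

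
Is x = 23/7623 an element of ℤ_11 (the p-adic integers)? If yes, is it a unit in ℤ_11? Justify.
x ∉ ℤ_11 (v_11(x) = -2 < 0)

ℤ_11 = {x ∈ ℚ_11 : v_11(x) ≥ 0} and ℤ_11^× = {x ∈ ℤ_11 : v_11(x) = 0}. Here v_11(23/7623) = v_11(num) − v_11(den) = -2; compare against these criteria.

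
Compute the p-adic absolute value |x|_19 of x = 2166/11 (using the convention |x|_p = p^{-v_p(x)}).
|2166/11|_19 = 1/361

Step 1 — compute v_19(x) by factoring powers of 19 out of the numerator and denominator: v_19(2166/11) = 2. Step 2 — apply |x|_p = p^{-v_p(x)} = 19^{-2} = 1/361.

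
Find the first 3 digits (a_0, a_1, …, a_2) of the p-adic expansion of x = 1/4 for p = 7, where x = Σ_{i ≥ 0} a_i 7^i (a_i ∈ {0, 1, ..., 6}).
(a_0, …, a_2) = (2, 5, 1)

v_7(1/4) = 0 (numerator and denominator both coprime to 7), so x ∈ ℤ_7^×. Compute digits iteratively via a_i = x_i mod 7, x_{i+1} = (x_i − a_i)/7, with x_0 = x:
  x_0 = 1/4;  a_0 = 2;  x_1 = (x_0 − 2)/7 = -1/4
  x_1 = -1/4;  a_1 = 5;  x_2 = (x_1 − 5)/7 = -3/4
  x_2 = -3/4;  a_2 = 1;  x_3 = (x_2 − 1)/7 = -1/4
Digits: (2, 5, 1).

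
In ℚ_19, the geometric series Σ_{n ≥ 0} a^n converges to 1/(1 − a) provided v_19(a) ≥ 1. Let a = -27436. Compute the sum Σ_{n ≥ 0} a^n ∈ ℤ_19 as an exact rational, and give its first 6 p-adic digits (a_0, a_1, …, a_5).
Σ a^n = 1/(1 − a) = 1/27437;  first 6 digits = (1, 0, 0, 15, 18, 18)

v_19(a) = 3 ≥ 1, so the series converges in ℤ_19 to 1/(1 − a) = 1/(1 − (-27436)) = 1/27437. Expand this rational in ℤ_19: compute digits iteratively via d_i = x_i mod 19, x_{i+1} = (x_i − d_i)/19. The first 6 digits are (1, 0, 0, 15, 18, 18).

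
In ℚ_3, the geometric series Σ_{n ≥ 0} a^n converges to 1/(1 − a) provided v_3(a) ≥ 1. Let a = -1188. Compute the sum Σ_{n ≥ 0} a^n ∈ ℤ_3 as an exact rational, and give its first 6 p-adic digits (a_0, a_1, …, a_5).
Σ a^n = 1/(1 − a) = 1/1189;  first 6 digits = (1, 0, 0, 1, 0, 1)

v_3(a) = 3 ≥ 1, so the series converges in ℤ_3 to 1/(1 − a) = 1/(1 − (-1188)) = 1/1189. Expand this rational in ℤ_3: compute digits iteratively via d_i = x_i mod 3, x_{i+1} = (x_i − d_i)/3. The first 6 digits are (1, 0, 0, 1, 0, 1).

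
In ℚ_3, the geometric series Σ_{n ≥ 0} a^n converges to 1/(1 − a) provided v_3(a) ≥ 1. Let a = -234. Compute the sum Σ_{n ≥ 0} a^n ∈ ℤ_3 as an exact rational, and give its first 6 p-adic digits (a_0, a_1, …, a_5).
Σ a^n = 1/(1 − a) = 1/235;  first 6 digits = (1, 0, 1, 0, 1, 2)

v_3(a) = 2 ≥ 1, so the series converges in ℤ_3 to 1/(1 − a) = 1/(1 − (-234)) = 1/235. Expand this rational in ℤ_3: compute digits iteratively via d_i = x_i mod 3, x_{i+1} = (x_i − d_i)/3. The first 6 digits are (1, 0, 1, 0, 1, 2).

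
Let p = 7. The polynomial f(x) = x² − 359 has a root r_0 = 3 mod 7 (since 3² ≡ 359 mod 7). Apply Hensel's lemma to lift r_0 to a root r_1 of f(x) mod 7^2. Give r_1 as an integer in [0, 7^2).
r_1 = 45 (mod 49)

Hensel's recurrence: r_{i+1} = r_i − f(r_i)·(f′(r_i))^{-1} mod 7^{i+2}, with f′(x) = 2x. Iterate:
  r_0 = 3 (mod 7)
  r_1 = 45 (mod 49)
Final: r_1 = 45, and one checks f(r_1) ≡ 0 mod 7^2.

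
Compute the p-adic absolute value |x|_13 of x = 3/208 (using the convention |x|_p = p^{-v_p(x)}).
|3/208|_13 = 13

Step 1 — compute v_13(x) by factoring powers of 13 out of the numerator and denominator: v_13(3/208) = -1. Step 2 — apply |x|_p = p^{-v_p(x)} = 13^{1} = 13.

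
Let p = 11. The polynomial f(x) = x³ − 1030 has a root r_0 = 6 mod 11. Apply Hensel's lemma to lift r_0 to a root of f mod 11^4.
r_3 = 1293 (mod 14641)

Hensel: r_{i+1} = r_i − f(r_i)/f′(r_i) mod 11^{i+2}, where f′(x) = 3x². Iterate:
  r_0 = 6 (mod 11)
  r_1 = 83 (mod 121)
  r_2 = 1293 (mod 1331)
  r_3 = 1293 (mod 14641)
Final: r = 1293 with f(r) ≡ 0 mod 11^4.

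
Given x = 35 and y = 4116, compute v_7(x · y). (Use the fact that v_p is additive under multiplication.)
v_7(144060) = 4

v_p(x) = 1 (factor: 35 = 7^1 · 5); v_p(y) = 3 (factor: 4116 = 7^3 · 12). Additivity: v_p(xy) = v_p(x) + v_p(y) = 1 + 3 = 4. (Direct check: xy = 144060 = 7^4 · (60).)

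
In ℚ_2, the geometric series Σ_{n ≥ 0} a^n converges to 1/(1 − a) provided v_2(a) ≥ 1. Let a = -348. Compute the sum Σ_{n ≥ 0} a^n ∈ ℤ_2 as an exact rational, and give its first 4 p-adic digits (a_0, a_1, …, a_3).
Σ a^n = 1/(1 − a) = 1/349;  first 4 digits = (1, 0, 1, 0)

v_2(a) = 2 ≥ 1, so the series converges in ℤ_2 to 1/(1 − a) = 1/(1 − (-348)) = 1/349. Expand this rational in ℤ_2: compute digits iteratively via d_i = x_i mod 2, x_{i+1} = (x_i − d_i)/2. The first 4 digits are (1, 0, 1, 0).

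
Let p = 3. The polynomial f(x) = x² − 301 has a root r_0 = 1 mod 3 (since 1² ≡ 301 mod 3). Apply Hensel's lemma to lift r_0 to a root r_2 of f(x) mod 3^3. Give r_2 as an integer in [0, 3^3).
r_2 = 25 (mod 27)

Hensel's recurrence: r_{i+1} = r_i − f(r_i)·(f′(r_i))^{-1} mod 3^{i+2}, with f′(x) = 2x. Iterate:
  r_0 = 1 (mod 3)
  r_1 = 7 (mod 9)
  r_2 = 25 (mod 27)
Final: r_2 = 25, and one checks f(r_2) ≡ 0 mod 3^3.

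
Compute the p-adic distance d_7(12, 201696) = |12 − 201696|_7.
d_7(12, 201696) = 1/16807

Step 1 — x − y = 12 − 201696 = -201684. Step 2 — v_7(-201684) = 5 (factor: -201684 = −(7^5 · 12); the sign does not affect v_p). Step 3 — |x − y|_7 = 7^{-5} = 1/16807.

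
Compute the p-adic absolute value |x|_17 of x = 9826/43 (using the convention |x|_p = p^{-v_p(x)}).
|9826/43|_17 = 1/4913

Step 1 — compute v_17(x) by factoring powers of 17 out of the numerator and denominator: v_17(9826/43) = 3. Step 2 — apply |x|_p = p^{-v_p(x)} = 17^{-3} = 1/4913.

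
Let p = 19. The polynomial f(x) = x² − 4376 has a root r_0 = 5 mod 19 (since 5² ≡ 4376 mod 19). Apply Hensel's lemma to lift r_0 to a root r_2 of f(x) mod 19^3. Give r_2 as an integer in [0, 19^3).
r_2 = 5097 (mod 6859)

Hensel's recurrence: r_{i+1} = r_i − f(r_i)·(f′(r_i))^{-1} mod 19^{i+2}, with f′(x) = 2x. Iterate:
  r_0 = 5 (mod 19)
  r_1 = 43 (mod 361)
  r_2 = 5097 (mod 6859)
Final: r_2 = 5097, and one checks f(r_2) ≡ 0 mod 19^3.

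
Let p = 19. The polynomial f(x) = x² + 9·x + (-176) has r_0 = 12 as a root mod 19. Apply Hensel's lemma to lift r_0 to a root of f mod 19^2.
r_1 = 316 (mod 361)

Hensel: r_{i+1} = r_i − f(r_i)·(f′(r_i))^{-1} mod 19^{i+2}, f′(x) = 2x + 9. Iterate:
  r_0 = 12 (mod 19)
  r_1 = 316 (mod 361)
Final: r = 316 satisfies f(r) ≡ 0 mod 19^2.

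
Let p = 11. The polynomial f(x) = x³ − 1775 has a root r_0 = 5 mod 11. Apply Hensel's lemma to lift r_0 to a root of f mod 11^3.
r_2 = 995 (mod 1331)

Hensel: r_{i+1} = r_i − f(r_i)/f′(r_i) mod 11^{i+2}, where f′(x) = 3x². Iterate:
  r_0 = 5 (mod 11)
  r_1 = 27 (mod 121)
  r_2 = 995 (mod 1331)
Final: r = 995 with f(r) ≡ 0 mod 11^3.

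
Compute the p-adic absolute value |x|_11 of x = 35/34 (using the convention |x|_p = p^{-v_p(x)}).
|35/34|_11 = 1

Step 1 — compute v_11(x) by factoring powers of 11 out of the numerator and denominator: v_11(35/34) = 0. Step 2 — apply |x|_p = p^{-v_p(x)} = 11^{0} = 1.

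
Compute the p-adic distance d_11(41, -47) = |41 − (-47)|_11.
d_11(41, -47) = 1/11

Step 1 — x − y = 41 − (-47) = 88. Step 2 — v_11(88) = 1 (factor: 88 = (11^1 · 8); the sign does not affect v_p). Step 3 — |x − y|_11 = 11^{-1} = 1/11.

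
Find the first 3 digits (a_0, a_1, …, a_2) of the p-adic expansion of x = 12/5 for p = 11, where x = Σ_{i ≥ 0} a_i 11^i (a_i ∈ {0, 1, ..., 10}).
(a_0, …, a_2) = (9, 6, 6)

v_11(12/5) = 0 (numerator and denominator both coprime to 11), so x ∈ ℤ_11^×. Compute digits iteratively via a_i = x_i mod 11, x_{i+1} = (x_i − a_i)/11, with x_0 = x:
  x_0 = 12/5;  a_0 = 9;  x_1 = (x_0 − 9)/11 = -3/5
  x_1 = -3/5;  a_1 = 6;  x_2 = (x_1 − 6)/11 = -3/5
  x_2 = -3/5;  a_2 = 6;  x_3 = (x_2 − 6)/11 = -3/5
Digits: (9, 6, 6).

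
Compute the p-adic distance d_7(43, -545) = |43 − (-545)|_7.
d_7(43, -545) = 1/49

Step 1 — x − y = 43 − (-545) = 588. Step 2 — v_7(588) = 2 (factor: 588 = (7^2 · 12); the sign does not affect v_p). Step 3 — |x − y|_7 = 7^{-2} = 1/49.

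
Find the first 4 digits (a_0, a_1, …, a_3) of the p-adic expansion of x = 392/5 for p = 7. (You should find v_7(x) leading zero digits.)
(a_0, …, a_3) = (0, 0, 3, 4)

v_7(392/5) = 2, so a_0 = ... = a_1 = 0. Factor out: x = 7^2 · u with u = 8/5 a unit in ℤ_7. Expand u iteratively via a_{v+i} = u_i mod 7, u_{i+1} = (u_i − a_{v+i})/7:
  u_0 = 8/5;  a_2 = 3;  u_1 = (u_0 − 3)/7 = -1/5
  u_1 = -1/5;  a_3 = 4;  u_2 = (u_1 − 4)/7 = -3/5
Digits: (0, 0, 3, 4).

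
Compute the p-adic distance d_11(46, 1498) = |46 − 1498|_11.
d_11(46, 1498) = 1/121

Step 1 — x − y = 46 − 1498 = -1452. Step 2 — v_11(-1452) = 2 (factor: -1452 = −(11^2 · 12); the sign does not affect v_p). Step 3 — |x − y|_11 = 11^{-2} = 1/121.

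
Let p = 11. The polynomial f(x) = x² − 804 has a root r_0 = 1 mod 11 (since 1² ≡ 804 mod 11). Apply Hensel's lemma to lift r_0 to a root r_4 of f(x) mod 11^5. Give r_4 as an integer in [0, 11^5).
r_4 = 55397 (mod 161051)

Hensel's recurrence: r_{i+1} = r_i − f(r_i)·(f′(r_i))^{-1} mod 11^{i+2}, with f′(x) = 2x. Iterate:
  r_0 = 1 (mod 11)
  r_1 = 100 (mod 121)
  r_2 = 826 (mod 1331)
  r_3 = 11474 (mod 14641)
  r_4 = 55397 (mod 161051)
Final: r_4 = 55397, and one checks f(r_4) ≡ 0 mod 11^5.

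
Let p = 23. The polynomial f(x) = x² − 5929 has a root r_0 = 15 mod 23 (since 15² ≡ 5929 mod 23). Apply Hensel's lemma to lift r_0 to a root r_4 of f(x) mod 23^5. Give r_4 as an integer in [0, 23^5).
r_4 = 6436266 (mod 6436343)

Hensel's recurrence: r_{i+1} = r_i − f(r_i)·(f′(r_i))^{-1} mod 23^{i+2}, with f′(x) = 2x. Iterate:
  r_0 = 15 (mod 23)
  r_1 = 452 (mod 529)
  r_2 = 12090 (mod 12167)
  r_3 = 279764 (mod 279841)
  r_4 = 6436266 (mod 6436343)
Final: r_4 = 6436266, and one checks f(r_4) ≡ 0 mod 23^5.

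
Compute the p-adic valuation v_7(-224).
v_7(-224) = 1

v_7(n) is the largest exponent k such that 7^k divides n. Factor out: -224 = -7^1 · 32. (Sign doesn't affect v_p.) So v_7(-224) = 1.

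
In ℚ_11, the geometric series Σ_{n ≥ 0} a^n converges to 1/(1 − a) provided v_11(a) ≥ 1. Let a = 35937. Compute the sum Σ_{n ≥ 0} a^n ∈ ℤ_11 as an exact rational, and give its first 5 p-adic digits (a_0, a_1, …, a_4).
Σ a^n = 1/(1 − a) = -1/35936;  first 5 digits = (1, 0, 0, 5, 2)

v_11(a) = 3 ≥ 1, so the series converges in ℤ_11 to 1/(1 − a) = 1/(1 − 35937) = -1/35936. Expand this rational in ℤ_11: compute digits iteratively via d_i = x_i mod 11, x_{i+1} = (x_i − d_i)/11. The first 5 digits are (1, 0, 0, 5, 2).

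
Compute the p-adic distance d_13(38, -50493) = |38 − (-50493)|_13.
d_13(38, -50493) = 1/2197

Step 1 — x − y = 38 − (-50493) = 50531. Step 2 — v_13(50531) = 3 (factor: 50531 = (13^3 · 23); the sign does not affect v_p). Step 3 — |x − y|_13 = 13^{-3} = 1/2197.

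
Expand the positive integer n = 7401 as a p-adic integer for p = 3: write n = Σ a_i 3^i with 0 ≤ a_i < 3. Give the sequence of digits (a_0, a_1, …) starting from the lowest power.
(a_0, a_1, …) = (0, 1, 0, 1, 1, 0, 1, 0, 1)

Repeated division by 3 gives the digits low-to-high: 7401 = 1·3^1 + 1·3^3 + 1·3^4 + 1·3^6 + 1·3^8. Digit sequence: (0, 1, 0, 1, 1, 0, 1, 0, 1).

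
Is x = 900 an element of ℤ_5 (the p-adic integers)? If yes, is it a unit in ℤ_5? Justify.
x ∈ ℤ_5 but not a unit; v_5(x) = 2 > 0

ℤ_5 = {x ∈ ℚ_5 : v_5(x) ≥ 0} and ℤ_5^× = {x ∈ ℤ_5 : v_5(x) = 0}. Here v_5(900) = v_5(num) − v_5(den) = 2; compare against these criteria.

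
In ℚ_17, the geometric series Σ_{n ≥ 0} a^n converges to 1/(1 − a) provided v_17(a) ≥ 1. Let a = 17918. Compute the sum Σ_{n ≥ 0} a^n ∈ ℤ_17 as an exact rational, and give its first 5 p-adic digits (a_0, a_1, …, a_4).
Σ a^n = 1/(1 − a) = -1/17917;  first 5 digits = (1, 0, 11, 3, 2)

v_17(a) = 2 ≥ 1, so the series converges in ℤ_17 to 1/(1 − a) = 1/(1 − 17918) = -1/17917. Expand this rational in ℤ_17: compute digits iteratively via d_i = x_i mod 17, x_{i+1} = (x_i − d_i)/17. The first 5 digits are (1, 0, 11, 3, 2).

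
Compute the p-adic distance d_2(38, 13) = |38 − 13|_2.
d_2(38, 13) = 1

Step 1 — x − y = 38 − 13 = 25. Step 2 — v_2(25) = 0 (factor: 25 = (2^0 · 25); the sign does not affect v_p). Step 3 — |x − y|_2 = 2^{0} = 1.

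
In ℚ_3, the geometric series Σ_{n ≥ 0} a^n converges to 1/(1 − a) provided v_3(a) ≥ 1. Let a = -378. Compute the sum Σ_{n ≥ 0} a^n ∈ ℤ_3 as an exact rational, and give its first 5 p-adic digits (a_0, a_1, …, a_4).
Σ a^n = 1/(1 − a) = 1/379;  first 5 digits = (1, 0, 0, 1, 1)

v_3(a) = 3 ≥ 1, so the series converges in ℤ_3 to 1/(1 − a) = 1/(1 − (-378)) = 1/379. Expand this rational in ℤ_3: compute digits iteratively via d_i = x_i mod 3, x_{i+1} = (x_i − d_i)/3. The first 5 digits are (1, 0, 0, 1, 1).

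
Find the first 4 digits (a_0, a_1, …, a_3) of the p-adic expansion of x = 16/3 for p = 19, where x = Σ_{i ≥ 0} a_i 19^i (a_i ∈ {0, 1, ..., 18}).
(a_0, …, a_3) = (18, 12, 12, 12)

v_19(16/3) = 0 (numerator and denominator both coprime to 19), so x ∈ ℤ_19^×. Compute digits iteratively via a_i = x_i mod 19, x_{i+1} = (x_i − a_i)/19, with x_0 = x:
  x_0 = 16/3;  a_0 = 18;  x_1 = (x_0 − 18)/19 = -2/3
  x_1 = -2/3;  a_1 = 12;  x_2 = (x_1 − 12)/19 = -2/3
  x_2 = -2/3;  a_2 = 12;  x_3 = (x_2 − 12)/19 = -2/3
  x_3 = -2/3;  a_3 = 12;  x_4 = (x_3 − 12)/19 = -2/3
Digits: (18, 12, 12, 12).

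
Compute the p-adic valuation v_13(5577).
v_13(5577) = 2

v_13(n) is the largest exponent k such that 13^k divides n. Factor out: 5577 = 13^2 · 33. (Sign doesn't affect v_p.) So v_13(5577) = 2.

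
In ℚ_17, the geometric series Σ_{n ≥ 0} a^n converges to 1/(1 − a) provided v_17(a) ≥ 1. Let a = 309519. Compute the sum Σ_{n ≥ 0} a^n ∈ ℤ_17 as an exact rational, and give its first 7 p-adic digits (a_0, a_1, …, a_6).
Σ a^n = 1/(1 − a) = -1/309518;  first 7 digits = (1, 0, 0, 12, 3, 0, 8)

v_17(a) = 3 ≥ 1, so the series converges in ℤ_17 to 1/(1 − a) = 1/(1 − 309519) = -1/309518. Expand this rational in ℤ_17: compute digits iteratively via d_i = x_i mod 17, x_{i+1} = (x_i − d_i)/17. The first 7 digits are (1, 0, 0, 12, 3, 0, 8).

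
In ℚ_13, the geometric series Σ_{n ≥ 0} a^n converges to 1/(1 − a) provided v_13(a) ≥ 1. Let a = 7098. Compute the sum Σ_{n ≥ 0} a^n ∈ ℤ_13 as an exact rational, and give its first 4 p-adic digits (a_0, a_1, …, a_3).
Σ a^n = 1/(1 − a) = -1/7097;  first 4 digits = (1, 0, 3, 3)

v_13(a) = 2 ≥ 1, so the series converges in ℤ_13 to 1/(1 − a) = 1/(1 − 7098) = -1/7097. Expand this rational in ℤ_13: compute digits iteratively via d_i = x_i mod 13, x_{i+1} = (x_i − d_i)/13. The first 4 digits are (1, 0, 3, 3).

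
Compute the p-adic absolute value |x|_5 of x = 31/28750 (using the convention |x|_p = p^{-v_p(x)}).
|31/28750|_5 = 625

Step 1 — compute v_5(x) by factoring powers of 5 out of the numerator and denominator: v_5(31/28750) = -4. Step 2 — apply |x|_p = p^{-v_p(x)} = 5^{4} = 625.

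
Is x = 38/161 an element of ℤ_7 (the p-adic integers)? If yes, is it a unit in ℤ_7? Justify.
x ∉ ℤ_7 (v_7(x) = -1 < 0)

ℤ_7 = {x ∈ ℚ_7 : v_7(x) ≥ 0} and ℤ_7^× = {x ∈ ℤ_7 : v_7(x) = 0}. Here v_7(38/161) = v_7(num) − v_7(den) = -1; compare against these criteria.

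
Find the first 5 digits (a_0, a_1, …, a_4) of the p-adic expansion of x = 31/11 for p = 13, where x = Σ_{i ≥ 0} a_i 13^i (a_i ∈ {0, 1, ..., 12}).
(a_0, …, a_4) = (4, 7, 3, 8, 10)

v_13(31/11) = 0 (numerator and denominator both coprime to 13), so x ∈ ℤ_13^×. Compute digits iteratively via a_i = x_i mod 13, x_{i+1} = (x_i − a_i)/13, with x_0 = x:
  x_0 = 31/11;  a_0 = 4;  x_1 = (x_0 − 4)/13 = -1/11
  x_1 = -1/11;  a_1 = 7;  x_2 = (x_1 − 7)/13 = -6/11
  x_2 = -6/11;  a_2 = 3;  x_3 = (x_2 − 3)/13 = -3/11
  x_3 = -3/11;  a_3 = 8;  x_4 = (x_3 − 8)/13 = -7/11
  x_4 = -7/11;  a_4 = 10;  x_5 = (x_4 − 10)/13 = -9/11
Digits: (4, 7, 3, 8, 10).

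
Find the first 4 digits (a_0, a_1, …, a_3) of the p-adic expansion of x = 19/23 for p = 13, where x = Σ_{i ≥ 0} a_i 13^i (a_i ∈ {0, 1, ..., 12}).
(a_0, …, a_3) = (11, 6, 4, 7)

v_13(19/23) = 0 (numerator and denominator both coprime to 13), so x ∈ ℤ_13^×. Compute digits iteratively via a_i = x_i mod 13, x_{i+1} = (x_i − a_i)/13, with x_0 = x:
  x_0 = 19/23;  a_0 = 11;  x_1 = (x_0 − 11)/13 = -18/23
  x_1 = -18/23;  a_1 = 6;  x_2 = (x_1 − 6)/13 = -12/23
  x_2 = -12/23;  a_2 = 4;  x_3 = (x_2 − 4)/13 = -8/23
  x_3 = -8/23;  a_3 = 7;  x_4 = (x_3 − 7)/13 = -13/23
Digits: (11, 6, 4, 7).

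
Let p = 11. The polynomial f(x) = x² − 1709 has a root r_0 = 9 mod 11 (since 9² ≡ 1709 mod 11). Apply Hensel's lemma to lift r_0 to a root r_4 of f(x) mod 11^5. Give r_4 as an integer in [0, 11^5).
r_4 = 53084 (mod 161051)

Hensel's recurrence: r_{i+1} = r_i − f(r_i)·(f′(r_i))^{-1} mod 11^{i+2}, with f′(x) = 2x. Iterate:
  r_0 = 9 (mod 11)
  r_1 = 86 (mod 121)
  r_2 = 1175 (mod 1331)
  r_3 = 9161 (mod 14641)
  r_4 = 53084 (mod 161051)
Final: r_4 = 53084, and one checks f(r_4) ≡ 0 mod 11^5.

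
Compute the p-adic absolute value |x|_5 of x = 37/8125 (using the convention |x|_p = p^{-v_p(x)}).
|37/8125|_5 = 625

Step 1 — compute v_5(x) by factoring powers of 5 out of the numerator and denominator: v_5(37/8125) = -4. Step 2 — apply |x|_p = p^{-v_p(x)} = 5^{4} = 625.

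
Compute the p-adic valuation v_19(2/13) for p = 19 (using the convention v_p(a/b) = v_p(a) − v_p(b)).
v_19(2/13) = 0

Factor powers of 19 from the numerator and denominator of the reduced fraction: 2 = 19^0 · 2 and 13 = 19^0 · 13. Apply v_p(a/b) = v_p(a) − v_p(b): v_19(2/13) = 0 − 0 = 0.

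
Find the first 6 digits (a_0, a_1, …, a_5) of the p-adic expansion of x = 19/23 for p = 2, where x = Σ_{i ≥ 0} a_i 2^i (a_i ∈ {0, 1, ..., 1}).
(a_0, …, a_5) = (1, 0, 1, 0, 0, 1)

v_2(19/23) = 0 (numerator and denominator both coprime to 2), so x ∈ ℤ_2^×. Compute digits iteratively via a_i = x_i mod 2, x_{i+1} = (x_i − a_i)/2, with x_0 = x:
  x_0 = 19/23;  a_0 = 1;  x_1 = (x_0 − 1)/2 = -2/23
  x_1 = -2/23;  a_1 = 0;  x_2 = (x_1 − 0)/2 = -1/23
  x_2 = -1/23;  a_2 = 1;  x_3 = (x_2 − 1)/2 = -12/23
  x_3 = -12/23;  a_3 = 0;  x_4 = (x_3 − 0)/2 = -6/23
  x_4 = -6/23;  a_4 = 0;  x_5 = (x_4 − 0)/2 = -3/23
  x_5 = -3/23;  a_5 = 1;  x_6 = (x_5 − 1)/2 = -13/23
Digits: (1, 0, 1, 0, 0, 1).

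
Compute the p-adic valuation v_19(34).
v_19(34) = 0

v_19(n) is the largest exponent k such that 19^k divides n. Factor out: 34 = 19^0 · 34. (Sign doesn't affect v_p.) So v_19(34) = 0.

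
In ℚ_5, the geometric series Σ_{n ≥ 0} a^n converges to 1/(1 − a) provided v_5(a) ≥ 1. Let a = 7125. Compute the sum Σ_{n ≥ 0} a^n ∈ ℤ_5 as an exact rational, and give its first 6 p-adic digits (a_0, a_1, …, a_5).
Σ a^n = 1/(1 − a) = -1/7124;  first 6 digits = (1, 0, 0, 2, 1, 2)

v_5(a) = 3 ≥ 1, so the series converges in ℤ_5 to 1/(1 − a) = 1/(1 − 7125) = -1/7124. Expand this rational in ℤ_5: compute digits iteratively via d_i = x_i mod 5, x_{i+1} = (x_i − d_i)/5. The first 6 digits are (1, 0, 0, 2, 1, 2).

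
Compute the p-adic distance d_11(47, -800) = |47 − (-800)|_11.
d_11(47, -800) = 1/121

Step 1 — x − y = 47 − (-800) = 847. Step 2 — v_11(847) = 2 (factor: 847 = (11^2 · 7); the sign does not affect v_p). Step 3 — |x − y|_11 = 11^{-2} = 1/121.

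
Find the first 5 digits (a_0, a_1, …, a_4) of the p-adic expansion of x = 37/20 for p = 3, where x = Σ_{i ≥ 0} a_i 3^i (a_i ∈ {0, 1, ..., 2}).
(a_0, …, a_4) = (2, 1, 1, 0, 0)

v_3(37/20) = 0 (numerator and denominator both coprime to 3), so x ∈ ℤ_3^×. Compute digits iteratively via a_i = x_i mod 3, x_{i+1} = (x_i − a_i)/3, with x_0 = x:
  x_0 = 37/20;  a_0 = 2;  x_1 = (x_0 − 2)/3 = -1/20
  x_1 = -1/20;  a_1 = 1;  x_2 = (x_1 − 1)/3 = -7/20
  x_2 = -7/20;  a_2 = 1;  x_3 = (x_2 − 1)/3 = -9/20
  x_3 = -9/20;  a_3 = 0;  x_4 = (x_3 − 0)/3 = -3/20
  x_4 = -3/20;  a_4 = 0;  x_5 = (x_4 − 0)/3 = -1/20
Digits: (2, 1, 1, 0, 0).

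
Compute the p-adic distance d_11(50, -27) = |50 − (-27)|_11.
d_11(50, -27) = 1/11

Step 1 — x − y = 50 − (-27) = 77. Step 2 — v_11(77) = 1 (factor: 77 = (11^1 · 7); the sign does not affect v_p). Step 3 — |x − y|_11 = 11^{-1} = 1/11.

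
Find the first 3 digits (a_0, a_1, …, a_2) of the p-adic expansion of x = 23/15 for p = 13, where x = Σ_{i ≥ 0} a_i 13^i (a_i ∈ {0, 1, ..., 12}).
(a_0, …, a_2) = (5, 11, 0)

v_13(23/15) = 0 (numerator and denominator both coprime to 13), so x ∈ ℤ_13^×. Compute digits iteratively via a_i = x_i mod 13, x_{i+1} = (x_i − a_i)/13, with x_0 = x:
  x_0 = 23/15;  a_0 = 5;  x_1 = (x_0 − 5)/13 = -4/15
  x_1 = -4/15;  a_1 = 11;  x_2 = (x_1 − 11)/13 = -13/15
  x_2 = -13/15;  a_2 = 0;  x_3 = (x_2 − 0)/13 = -1/15
Digits: (5, 11, 0).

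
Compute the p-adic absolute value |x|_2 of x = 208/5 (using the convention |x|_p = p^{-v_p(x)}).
|208/5|_2 = 1/16

Step 1 — compute v_2(x) by factoring powers of 2 out of the numerator and denominator: v_2(208/5) = 4. Step 2 — apply |x|_p = p^{-v_p(x)} = 2^{-4} = 1/16.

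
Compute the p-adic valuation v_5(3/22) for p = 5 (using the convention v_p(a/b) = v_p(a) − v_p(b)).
v_5(3/22) = 0

Factor powers of 5 from the numerator and denominator of the reduced fraction: 3 = 5^0 · 3 and 22 = 5^0 · 22. Apply v_p(a/b) = v_p(a) − v_p(b): v_5(3/22) = 0 − 0 = 0.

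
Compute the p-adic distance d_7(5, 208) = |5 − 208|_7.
d_7(5, 208) = 1/7

Step 1 — x − y = 5 − 208 = -203. Step 2 — v_7(-203) = 1 (factor: -203 = −(7^1 · 29); the sign does not affect v_p). Step 3 — |x − y|_7 = 7^{-1} = 1/7.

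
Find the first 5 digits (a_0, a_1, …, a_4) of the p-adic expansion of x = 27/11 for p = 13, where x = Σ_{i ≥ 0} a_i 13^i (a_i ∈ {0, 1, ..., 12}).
(a_0, …, a_4) = (6, 8, 10, 11, 5)

v_13(27/11) = 0 (numerator and denominator both coprime to 13), so x ∈ ℤ_13^×. Compute digits iteratively via a_i = x_i mod 13, x_{i+1} = (x_i − a_i)/13, with x_0 = x:
  x_0 = 27/11;  a_0 = 6;  x_1 = (x_0 − 6)/13 = -3/11
  x_1 = -3/11;  a_1 = 8;  x_2 = (x_1 − 8)/13 = -7/11
  x_2 = -7/11;  a_2 = 10;  x_3 = (x_2 − 10)/13 = -9/11
  x_3 = -9/11;  a_3 = 11;  x_4 = (x_3 − 11)/13 = -10/11
  x_4 = -10/11;  a_4 = 5;  x_5 = (x_4 − 5)/13 = -5/11
Digits: (6, 8, 10, 11, 5).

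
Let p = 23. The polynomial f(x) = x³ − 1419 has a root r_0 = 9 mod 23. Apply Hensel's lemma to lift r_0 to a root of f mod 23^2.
r_1 = 469 (mod 529)

Hensel: r_{i+1} = r_i − f(r_i)/f′(r_i) mod 23^{i+2}, where f′(x) = 3x². Iterate:
  r_0 = 9 (mod 23)
  r_1 = 469 (mod 529)
Final: r = 469 with f(r) ≡ 0 mod 23^2.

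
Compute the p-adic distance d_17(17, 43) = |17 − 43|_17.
d_17(17, 43) = 1

Step 1 — x − y = 17 − 43 = -26. Step 2 — v_17(-26) = 0 (factor: -26 = −(17^0 · 26); the sign does not affect v_p). Step 3 — |x − y|_17 = 17^{0} = 1.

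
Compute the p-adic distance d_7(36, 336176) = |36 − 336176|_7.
d_7(36, 336176) = 1/16807

Step 1 — x − y = 36 − 336176 = -336140. Step 2 — v_7(-336140) = 5 (factor: -336140 = −(7^5 · 20); the sign does not affect v_p). Step 3 — |x − y|_7 = 7^{-5} = 1/16807.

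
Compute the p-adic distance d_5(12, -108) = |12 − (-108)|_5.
d_5(12, -108) = 1/5

Step 1 — x − y = 12 − (-108) = 120. Step 2 — v_5(120) = 1 (factor: 120 = (5^1 · 24); the sign does not affect v_p). Step 3 — |x − y|_5 = 5^{-1} = 1/5.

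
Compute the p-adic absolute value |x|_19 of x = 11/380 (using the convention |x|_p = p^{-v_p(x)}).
|11/380|_19 = 19

Step 1 — compute v_19(x) by factoring powers of 19 out of the numerator and denominator: v_19(11/380) = -1. Step 2 — apply |x|_p = p^{-v_p(x)} = 19^{1} = 19.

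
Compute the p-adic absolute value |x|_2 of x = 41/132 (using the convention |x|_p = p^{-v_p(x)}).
|41/132|_2 = 4

Step 1 — compute v_2(x) by factoring powers of 2 out of the numerator and denominator: v_2(41/132) = -2. Step 2 — apply |x|_p = p^{-v_p(x)} = 2^{2} = 4.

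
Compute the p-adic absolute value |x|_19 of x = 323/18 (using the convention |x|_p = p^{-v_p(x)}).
|323/18|_19 = 1/19

Step 1 — compute v_19(x) by factoring powers of 19 out of the numerator and denominator: v_19(323/18) = 1. Step 2 — apply |x|_p = p^{-v_p(x)} = 19^{-1} = 1/19.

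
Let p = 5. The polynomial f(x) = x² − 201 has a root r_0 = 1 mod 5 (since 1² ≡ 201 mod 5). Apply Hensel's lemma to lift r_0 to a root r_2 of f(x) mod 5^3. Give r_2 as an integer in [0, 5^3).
r_2 = 101 (mod 125)

Hensel's recurrence: r_{i+1} = r_i − f(r_i)·(f′(r_i))^{-1} mod 5^{i+2}, with f′(x) = 2x. Iterate:
  r_0 = 1 (mod 5)
  r_1 = 1 (mod 25)
  r_2 = 101 (mod 125)
Final: r_2 = 101, and one checks f(r_2) ≡ 0 mod 5^3.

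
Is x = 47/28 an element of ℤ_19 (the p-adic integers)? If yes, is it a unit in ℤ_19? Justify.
x ∈ ℤ_19^× (unit); v_19(x) = 0

ℤ_19 = {x ∈ ℚ_19 : v_19(x) ≥ 0} and ℤ_19^× = {x ∈ ℤ_19 : v_19(x) = 0}. Here v_19(47/28) = v_19(num) − v_19(den) = 0; compare against these criteria.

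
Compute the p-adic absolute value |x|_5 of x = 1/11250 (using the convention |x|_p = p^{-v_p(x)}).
|1/11250|_5 = 625

Step 1 — compute v_5(x) by factoring powers of 5 out of the numerator and denominator: v_5(1/11250) = -4. Step 2 — apply |x|_p = p^{-v_p(x)} = 5^{4} = 625.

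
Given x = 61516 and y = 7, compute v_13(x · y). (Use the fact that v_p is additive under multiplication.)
v_13(430612) = 3

v_p(x) = 3 (factor: 61516 = 13^3 · 28); v_p(y) = 0 (factor: 7 = 13^0 · 7). Additivity: v_p(xy) = v_p(x) + v_p(y) = 3 + 0 = 3. (Direct check: xy = 430612 = 13^3 · (196).)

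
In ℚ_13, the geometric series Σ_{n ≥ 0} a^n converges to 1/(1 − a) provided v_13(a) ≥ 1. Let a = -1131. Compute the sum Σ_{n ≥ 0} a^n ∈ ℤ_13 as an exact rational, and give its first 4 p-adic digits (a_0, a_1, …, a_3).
Σ a^n = 1/(1 − a) = 1/1132;  first 4 digits = (1, 4, 9, 8)

v_13(a) = 1 ≥ 1, so the series converges in ℤ_13 to 1/(1 − a) = 1/(1 − (-1131)) = 1/1132. Expand this rational in ℤ_13: compute digits iteratively via d_i = x_i mod 13, x_{i+1} = (x_i − d_i)/13. The first 4 digits are (1, 4, 9, 8).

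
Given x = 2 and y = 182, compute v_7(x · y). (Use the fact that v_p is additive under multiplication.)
v_7(364) = 1

v_p(x) = 0 (factor: 2 = 7^0 · 2); v_p(y) = 1 (factor: 182 = 7^1 · 26). Additivity: v_p(xy) = v_p(x) + v_p(y) = 0 + 1 = 1. (Direct check: xy = 364 = 7^1 · (52).)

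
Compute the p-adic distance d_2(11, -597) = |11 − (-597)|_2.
d_2(11, -597) = 1/32

Step 1 — x − y = 11 − (-597) = 608. Step 2 — v_2(608) = 5 (factor: 608 = (2^5 · 19); the sign does not affect v_p). Step 3 — |x − y|_2 = 2^{-5} = 1/32.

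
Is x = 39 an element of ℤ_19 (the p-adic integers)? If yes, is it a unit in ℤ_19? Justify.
x ∈ ℤ_19^× (unit); v_19(x) = 0

ℤ_19 = {x ∈ ℚ_19 : v_19(x) ≥ 0} and ℤ_19^× = {x ∈ ℤ_19 : v_19(x) = 0}. Here v_19(39) = v_19(num) − v_19(den) = 0; compare against these criteria.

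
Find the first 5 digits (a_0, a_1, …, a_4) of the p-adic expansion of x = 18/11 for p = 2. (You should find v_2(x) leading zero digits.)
(a_0, …, a_4) = (0, 1, 1, 0, 1)

v_2(18/11) = 1, so a_0 = ... = a_0 = 0. Factor out: x = 2^1 · u with u = 9/11 a unit in ℤ_2. Expand u iteratively via a_{v+i} = u_i mod 2, u_{i+1} = (u_i − a_{v+i})/2:
  u_0 = 9/11;  a_1 = 1;  u_1 = (u_0 − 1)/2 = -1/11
  u_1 = -1/11;  a_2 = 1;  u_2 = (u_1 − 1)/2 = -6/11
  u_2 = -6/11;  a_3 = 0;  u_3 = (u_2 − 0)/2 = -3/11
  u_3 = -3/11;  a_4 = 1;  u_4 = (u_3 − 1)/2 = -7/11
Digits: (0, 1, 1, 0, 1).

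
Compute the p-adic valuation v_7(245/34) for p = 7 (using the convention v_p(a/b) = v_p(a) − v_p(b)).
v_7(245/34) = 2

Factor powers of 7 from the numerator and denominator of the reduced fraction: 245 = 7^2 · 5 and 34 = 7^0 · 34. Apply v_p(a/b) = v_p(a) − v_p(b): v_7(245/34) = 2 − 0 = 2.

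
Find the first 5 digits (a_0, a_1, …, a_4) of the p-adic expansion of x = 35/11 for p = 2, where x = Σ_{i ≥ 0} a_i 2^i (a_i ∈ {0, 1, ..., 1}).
(a_0, …, a_4) = (1, 0, 0, 1, 0)

v_2(35/11) = 0 (numerator and denominator both coprime to 2), so x ∈ ℤ_2^×. Compute digits iteratively via a_i = x_i mod 2, x_{i+1} = (x_i − a_i)/2, with x_0 = x:
  x_0 = 35/11;  a_0 = 1;  x_1 = (x_0 − 1)/2 = 12/11
  x_1 = 12/11;  a_1 = 0;  x_2 = (x_1 − 0)/2 = 6/11
  x_2 = 6/11;  a_2 = 0;  x_3 = (x_2 − 0)/2 = 3/11
  x_3 = 3/11;  a_3 = 1;  x_4 = (x_3 − 1)/2 = -4/11
  x_4 = -4/11;  a_4 = 0;  x_5 = (x_4 − 0)/2 = -2/11
Digits: (1, 0, 0, 1, 0).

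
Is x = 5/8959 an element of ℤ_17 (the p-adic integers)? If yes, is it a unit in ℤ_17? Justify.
x ∉ ℤ_17 (v_17(x) = -2 < 0)

ℤ_17 = {x ∈ ℚ_17 : v_17(x) ≥ 0} and ℤ_17^× = {x ∈ ℤ_17 : v_17(x) = 0}. Here v_17(5/8959) = v_17(num) − v_17(den) = -2; compare against these criteria.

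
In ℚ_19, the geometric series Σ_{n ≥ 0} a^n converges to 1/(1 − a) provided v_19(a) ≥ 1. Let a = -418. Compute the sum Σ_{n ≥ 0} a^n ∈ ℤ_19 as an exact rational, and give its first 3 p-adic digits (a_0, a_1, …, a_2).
Σ a^n = 1/(1 − a) = 1/419;  first 3 digits = (1, 16, 7)

v_19(a) = 1 ≥ 1, so the series converges in ℤ_19 to 1/(1 − a) = 1/(1 − (-418)) = 1/419. Expand this rational in ℤ_19: compute digits iteratively via d_i = x_i mod 19, x_{i+1} = (x_i − d_i)/19. The first 3 digits are (1, 16, 7).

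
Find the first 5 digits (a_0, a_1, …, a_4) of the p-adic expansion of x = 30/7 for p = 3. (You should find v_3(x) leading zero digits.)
(a_0, …, a_4) = (0, 1, 1, 1, 0)

v_3(30/7) = 1, so a_0 = ... = a_0 = 0. Factor out: x = 3^1 · u with u = 10/7 a unit in ℤ_3. Expand u iteratively via a_{v+i} = u_i mod 3, u_{i+1} = (u_i − a_{v+i})/3:
  u_0 = 10/7;  a_1 = 1;  u_1 = (u_0 − 1)/3 = 1/7
  u_1 = 1/7;  a_2 = 1;  u_2 = (u_1 − 1)/3 = -2/7
  u_2 = -2/7;  a_3 = 1;  u_3 = (u_2 − 1)/3 = -3/7
  u_3 = -3/7;  a_4 = 0;  u_4 = (u_3 − 0)/3 = -1/7
Digits: (0, 1, 1, 1, 0).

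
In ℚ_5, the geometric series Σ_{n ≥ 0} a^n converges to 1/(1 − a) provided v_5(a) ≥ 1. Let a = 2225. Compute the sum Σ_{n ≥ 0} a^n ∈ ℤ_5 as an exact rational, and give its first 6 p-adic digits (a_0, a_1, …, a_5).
Σ a^n = 1/(1 − a) = -1/2224;  first 6 digits = (1, 0, 4, 2, 4, 4)

v_5(a) = 2 ≥ 1, so the series converges in ℤ_5 to 1/(1 − a) = 1/(1 − 2225) = -1/2224. Expand this rational in ℤ_5: compute digits iteratively via d_i = x_i mod 5, x_{i+1} = (x_i − d_i)/5. The first 6 digits are (1, 0, 4, 2, 4, 4).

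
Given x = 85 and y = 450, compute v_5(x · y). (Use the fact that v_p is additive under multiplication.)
v_5(38250) = 3

v_p(x) = 1 (factor: 85 = 5^1 · 17); v_p(y) = 2 (factor: 450 = 5^2 · 18). Additivity: v_p(xy) = v_p(x) + v_p(y) = 1 + 2 = 3. (Direct check: xy = 38250 = 5^3 · (306).)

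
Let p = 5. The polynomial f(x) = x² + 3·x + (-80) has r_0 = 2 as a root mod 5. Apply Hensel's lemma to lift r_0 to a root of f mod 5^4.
r_3 = 587 (mod 625)

Hensel: r_{i+1} = r_i − f(r_i)·(f′(r_i))^{-1} mod 5^{i+2}, f′(x) = 2x + 3. Iterate:
  r_0 = 2 (mod 5)
  r_1 = 12 (mod 25)
  r_2 = 87 (mod 125)
  r_3 = 587 (mod 625)
Final: r = 587 satisfies f(r) ≡ 0 mod 5^4.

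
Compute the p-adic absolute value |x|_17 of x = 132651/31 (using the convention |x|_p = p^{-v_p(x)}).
|132651/31|_17 = 1/4913

Step 1 — compute v_17(x) by factoring powers of 17 out of the numerator and denominator: v_17(132651/31) = 3. Step 2 — apply |x|_p = p^{-v_p(x)} = 17^{-3} = 1/4913.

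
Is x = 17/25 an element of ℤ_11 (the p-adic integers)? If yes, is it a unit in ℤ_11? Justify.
x ∈ ℤ_11^× (unit); v_11(x) = 0

ℤ_11 = {x ∈ ℚ_11 : v_11(x) ≥ 0} and ℤ_11^× = {x ∈ ℤ_11 : v_11(x) = 0}. Here v_11(17/25) = v_11(num) − v_11(den) = 0; compare against these criteria.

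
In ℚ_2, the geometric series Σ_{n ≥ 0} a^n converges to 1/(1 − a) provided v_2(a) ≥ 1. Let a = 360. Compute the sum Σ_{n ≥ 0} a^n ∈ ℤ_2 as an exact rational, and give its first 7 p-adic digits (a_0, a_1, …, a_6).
Σ a^n = 1/(1 − a) = -1/359;  first 7 digits = (1, 0, 0, 1, 0, 1, 0)

v_2(a) = 3 ≥ 1, so the series converges in ℤ_2 to 1/(1 − a) = 1/(1 − 360) = -1/359. Expand this rational in ℤ_2: compute digits iteratively via d_i = x_i mod 2, x_{i+1} = (x_i − d_i)/2. The first 7 digits are (1, 0, 0, 1, 0, 1, 0).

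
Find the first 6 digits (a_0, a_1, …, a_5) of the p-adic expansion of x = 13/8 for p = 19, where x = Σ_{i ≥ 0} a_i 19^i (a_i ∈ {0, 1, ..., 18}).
(a_0, …, a_5) = (4, 7, 2, 7, 2, 7)

v_19(13/8) = 0 (numerator and denominator both coprime to 19), so x ∈ ℤ_19^×. Compute digits iteratively via a_i = x_i mod 19, x_{i+1} = (x_i − a_i)/19, with x_0 = x:
  x_0 = 13/8;  a_0 = 4;  x_1 = (x_0 − 4)/19 = -1/8
  x_1 = -1/8;  a_1 = 7;  x_2 = (x_1 − 7)/19 = -3/8
  x_2 = -3/8;  a_2 = 2;  x_3 = (x_2 − 2)/19 = -1/8
  x_3 = -1/8;  a_3 = 7;  x_4 = (x_3 − 7)/19 = -3/8
  x_4 = -3/8;  a_4 = 2;  x_5 = (x_4 − 2)/19 = -1/8
  x_5 = -1/8;  a_5 = 7;  x_6 = (x_5 − 7)/19 = -3/8
Digits: (4, 7, 2, 7, 2, 7).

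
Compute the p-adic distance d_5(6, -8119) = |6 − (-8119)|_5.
d_5(6, -8119) = 1/625

Step 1 — x − y = 6 − (-8119) = 8125. Step 2 — v_5(8125) = 4 (factor: 8125 = (5^4 · 13); the sign does not affect v_p). Step 3 — |x − y|_5 = 5^{-4} = 1/625.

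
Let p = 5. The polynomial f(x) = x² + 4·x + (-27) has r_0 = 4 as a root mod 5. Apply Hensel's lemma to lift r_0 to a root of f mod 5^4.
r_3 = 339 (mod 625)

Hensel: r_{i+1} = r_i − f(r_i)·(f′(r_i))^{-1} mod 5^{i+2}, f′(x) = 2x + 4. Iterate:
  r_0 = 4 (mod 5)
  r_1 = 14 (mod 25)
  r_2 = 89 (mod 125)
  r_3 = 339 (mod 625)
Final: r = 339 satisfies f(r) ≡ 0 mod 5^4.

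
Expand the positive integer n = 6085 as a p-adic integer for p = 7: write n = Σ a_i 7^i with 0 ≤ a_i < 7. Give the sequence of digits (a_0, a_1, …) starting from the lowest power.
(a_0, a_1, …) = (2, 1, 5, 3, 2)

Repeated division by 7 gives the digits low-to-high: 6085 = 2 + 1·7^1 + 5·7^2 + 3·7^3 + 2·7^4. Digit sequence: (2, 1, 5, 3, 2).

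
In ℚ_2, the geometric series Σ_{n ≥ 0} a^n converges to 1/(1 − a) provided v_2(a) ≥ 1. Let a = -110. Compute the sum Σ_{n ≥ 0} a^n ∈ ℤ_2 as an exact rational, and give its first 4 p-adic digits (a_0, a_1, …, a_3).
Σ a^n = 1/(1 − a) = 1/111;  first 4 digits = (1, 1, 1, 1)

v_2(a) = 1 ≥ 1, so the series converges in ℤ_2 to 1/(1 − a) = 1/(1 − (-110)) = 1/111. Expand this rational in ℤ_2: compute digits iteratively via d_i = x_i mod 2, x_{i+1} = (x_i − d_i)/2. The first 4 digits are (1, 1, 1, 1).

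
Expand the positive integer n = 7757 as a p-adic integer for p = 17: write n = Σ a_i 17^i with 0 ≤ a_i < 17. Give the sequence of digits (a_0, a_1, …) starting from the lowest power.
(a_0, a_1, …) = (5, 14, 9, 1)

Repeated division by 17 gives the digits low-to-high: 7757 = 5 + 14·17^1 + 9·17^2 + 1·17^3. Digit sequence: (5, 14, 9, 1).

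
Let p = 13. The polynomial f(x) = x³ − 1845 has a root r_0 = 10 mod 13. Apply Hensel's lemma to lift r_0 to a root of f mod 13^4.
r_3 = 5249 (mod 28561)

Hensel: r_{i+1} = r_i − f(r_i)/f′(r_i) mod 13^{i+2}, where f′(x) = 3x². Iterate:
  r_0 = 10 (mod 13)
  r_1 = 10 (mod 169)
  r_2 = 855 (mod 2197)
  r_3 = 5249 (mod 28561)
Final: r = 5249 with f(r) ≡ 0 mod 13^4.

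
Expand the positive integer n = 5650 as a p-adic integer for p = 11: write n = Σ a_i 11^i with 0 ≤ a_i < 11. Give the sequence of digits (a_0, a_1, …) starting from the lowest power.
(a_0, a_1, …) = (7, 7, 2, 4)

Repeated division by 11 gives the digits low-to-high: 5650 = 7 + 7·11^1 + 2·11^2 + 4·11^3. Digit sequence: (7, 7, 2, 4).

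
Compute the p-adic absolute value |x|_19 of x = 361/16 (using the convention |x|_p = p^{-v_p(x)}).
|361/16|_19 = 1/361

Step 1 — compute v_19(x) by factoring powers of 19 out of the numerator and denominator: v_19(361/16) = 2. Step 2 — apply |x|_p = p^{-v_p(x)} = 19^{-2} = 1/361.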